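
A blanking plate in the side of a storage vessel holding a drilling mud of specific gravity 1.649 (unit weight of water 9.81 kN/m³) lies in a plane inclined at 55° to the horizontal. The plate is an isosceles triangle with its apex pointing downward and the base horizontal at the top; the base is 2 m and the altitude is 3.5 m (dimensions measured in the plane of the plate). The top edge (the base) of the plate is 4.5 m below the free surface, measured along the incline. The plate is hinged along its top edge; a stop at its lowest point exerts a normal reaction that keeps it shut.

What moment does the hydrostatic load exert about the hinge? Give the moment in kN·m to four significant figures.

γ = 1.649 × 9.81 = 16.17669 kN/m³.
Let θ = 55° be the plate's angle to the horizontal; measure y along the incline from where the plane meets the free surface. Vertical depth h = y·sinθ with sinθ = 0.819152.
With the apex down, the centroid sits h/3 = 3.5/3 = 1.16667 m below the base (the top edge), so y_c = 4.5 + 1.16667 = 5.66667 m and h_c = 5.66667 × 0.819152 = 4.64186 m.
A = ½ × 2 × 3.5 = 3.5 m².
Resultant F = γ·h_c·A = 16.17669 × 4.64186 × 3.5 = 262.815 kN.
I_c = b·h³/36 = 2 × 3.5³/36 = 2.38194 m⁴.
Centre of pressure: y_p = y_c + I_c/(y_c·A) = 5.66667 + 2.38194/(5.66667 × 3.5) = 5.66667 + 0.120098 = 5.78677 m along the plane.
The resultant acts 1.16667 + 0.120098 = 1.28677 m (along the plate) below the hinge at the top edge, so the moment about the hinge is M = F × 1.28677 = 262.815 × 1.28677 = 338.182 kN·m.

M ≈ 338.2 kN·m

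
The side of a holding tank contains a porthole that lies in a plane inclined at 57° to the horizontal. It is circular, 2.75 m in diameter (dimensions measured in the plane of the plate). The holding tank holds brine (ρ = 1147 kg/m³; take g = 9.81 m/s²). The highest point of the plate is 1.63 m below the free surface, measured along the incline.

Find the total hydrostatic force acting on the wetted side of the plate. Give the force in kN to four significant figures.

F ≈ 168.4 kN

γ = ρg = 1147 × 9.81 / 1000 = 11.25207 kN/m³.
Let θ = 57° be the plate's angle to the horizontal; measure y along the incline from where the plane meets the free surface. Vertical depth h = y·sinθ with sinθ = 0.838671.
The centroid is at the centre, 1.375 m below the top of the plate, so y_c = 1.63 + 1.375 = 3.005 m and h_c = 3.005 × 0.838671 = 2.52021 m.
A = π(1.375)² = 5.93957 m².
Resultant F = γ·h_c·A = 11.25207 × 2.52021 × 5.93957 = 168.432 kN.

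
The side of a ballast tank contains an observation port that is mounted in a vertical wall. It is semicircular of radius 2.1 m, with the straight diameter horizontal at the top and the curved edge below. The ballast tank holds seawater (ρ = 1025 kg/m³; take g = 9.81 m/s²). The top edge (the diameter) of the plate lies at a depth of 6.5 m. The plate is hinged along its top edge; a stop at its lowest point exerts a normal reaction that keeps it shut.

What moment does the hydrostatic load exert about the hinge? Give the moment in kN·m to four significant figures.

M ≈ 480.3 kN·m

γ = ρg = 1025 × 9.81 / 1000 = 10.05525 kN/m³.
The centroid of a semicircle lies 4r/(3π) = 0.891268 m from the diameter, here below the top edge, so the centroid depth is h_c = 6.5 + 0.891268 = 7.39127 m.
A = πr²/2 = π × 2.1²/2 = 6.92721 m².
Resultant F = γ·h_c·A = 10.05525 × 7.39127 × 6.92721 = 514.838 kN.
I_c = (π/8 − 8/(9π))·r⁴ = 0.109757 × 2.1⁴ = 2.13457 m⁴.
Centre of pressure: y_p = y_c + I_c/(y_c·A) = 7.39127 + 2.13457/(7.39127 × 6.92721) = 7.39127 + 0.0416901 = 7.43296 m along the plane.
The resultant acts 0.891268 + 0.0416901 = 0.932958 m (along the plate) below the hinge at the top edge, so the moment about the hinge is M = F × 0.932958 = 514.838 × 0.932958 = 480.322 kN·m.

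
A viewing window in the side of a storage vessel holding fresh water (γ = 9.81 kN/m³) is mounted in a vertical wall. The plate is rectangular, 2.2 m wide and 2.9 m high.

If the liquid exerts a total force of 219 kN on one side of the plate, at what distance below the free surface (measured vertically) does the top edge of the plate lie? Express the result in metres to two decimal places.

γ = 9.81 kN/m³.
A = 2.2 × 2.9 = 6.38 m².
From F = γ·h_c·A, the centroid depth is h_c = 219/(9.81 × 6.38) = 3.49908 m.
The centroid lies 2.9/2 = 1.45 m below the top edge, so the top edge sits at h_top = 3.49908 − 1.45 = 2.04908 m below the surface.

d_top ≈ 2.05 m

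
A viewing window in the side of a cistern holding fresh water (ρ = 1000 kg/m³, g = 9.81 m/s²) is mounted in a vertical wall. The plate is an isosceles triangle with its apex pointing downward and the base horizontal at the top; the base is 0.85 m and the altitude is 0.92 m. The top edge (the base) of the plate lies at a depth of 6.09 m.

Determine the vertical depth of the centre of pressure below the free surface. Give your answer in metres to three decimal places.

γ = ρg = 1000 × 9.81 = 9810 N/m³ = 9.81 kN/m³.
With the apex down, the centroid sits h/3 = 0.92/3 = 0.306667 m below the base (the top edge), so the centroid depth is h_c = 6.09 + 0.306667 = 6.39667 m.
A = ½ × 0.85 × 0.92 = 0.391 m².
Resultant F = γ·h_c·A = 9.81 × 6.39667 × 0.391 = 24.5358 kN.
I_c = b·h³/36 = 0.85 × 0.92³/36 = 0.0183857 m⁴.
Centre of pressure: y_p = y_c + I_c/(y_c·A) = 6.39667 + 0.0183857/(6.39667 × 0.391) = 6.39667 + 0.00735105 = 6.40402 m along the plane.

h_p = 6.404 m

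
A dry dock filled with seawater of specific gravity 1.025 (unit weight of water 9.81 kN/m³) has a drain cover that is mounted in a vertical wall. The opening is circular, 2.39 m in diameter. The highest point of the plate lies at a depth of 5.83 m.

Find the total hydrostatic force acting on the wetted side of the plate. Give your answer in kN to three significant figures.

F ≈ 317 kN

γ = 1.025 × 9.81 = 10.05525 kN/m³.
The centroid is at the centre, 1.195 m below the top of the plate, so the centroid depth is h_c = 5.83 + 1.195 = 7.025 m.
A = π(1.195)² = 4.48627 m².
Resultant F = γ·h_c·A = 10.05525 × 7.025 × 4.48627 = 316.902 kN.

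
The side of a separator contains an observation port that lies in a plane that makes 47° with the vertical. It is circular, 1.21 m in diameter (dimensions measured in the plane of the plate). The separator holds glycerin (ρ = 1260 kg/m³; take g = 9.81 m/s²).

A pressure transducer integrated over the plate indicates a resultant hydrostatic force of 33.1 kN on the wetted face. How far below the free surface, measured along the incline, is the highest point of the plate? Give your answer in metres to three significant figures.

y_top ≈ 2.81 m

γ = ρg = 1260 × 9.81 / 1000 = 12.3606 kN/m³.
A = π(0.605)² = 1.1499 m².
From F = γ·h_c·A, the centroid depth is h_c = 33.1/(12.3606 × 1.1499) = 2.32878 m.
The plate makes 47° with the vertical, i.e. θ = 90° − 47° = 43° to the horizontal. Measuring y along the incline from the free-surface line, vertical depth h = y·sinθ with sinθ = 0.681998.
Along the incline, y_c = h_c/sinθ = 2.32878/0.681998 = 3.41464 m.
The centroid is at the centre, 0.605 m below the top of the plate, so the highest point sits at y_top = 3.41464 − 0.605 = 2.80964 m along the incline.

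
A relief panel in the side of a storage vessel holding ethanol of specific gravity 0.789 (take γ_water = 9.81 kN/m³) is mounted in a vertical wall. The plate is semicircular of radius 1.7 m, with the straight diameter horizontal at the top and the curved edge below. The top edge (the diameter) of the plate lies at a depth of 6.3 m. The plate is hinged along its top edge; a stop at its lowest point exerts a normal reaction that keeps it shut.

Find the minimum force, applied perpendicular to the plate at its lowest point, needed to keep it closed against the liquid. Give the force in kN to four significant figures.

γ = 0.789 × 9.81 = 7.74009 kN/m³.
The centroid of a semicircle lies 4r/(3π) = 0.721502 m from the diameter, here below the top edge, so the centroid depth is h_c = 6.3 + 0.721502 = 7.0215 m.
A = πr²/2 = π × 1.7²/2 = 4.5396 m².
Resultant F = γ·h_c·A = 7.74009 × 7.0215 × 4.5396 = 246.714 kN.
I_c = (π/8 − 8/(9π))·r⁴ = 0.109757 × 1.7⁴ = 0.916701 m⁴.
Centre of pressure: y_p = y_c + I_c/(y_c·A) = 7.0215 + 0.916701/(7.0215 × 4.5396) = 7.0215 + 0.0287594 = 7.05026 m along the plane.
The resultant acts 0.721502 + 0.0287594 = 0.750261 m (along the plate) below the hinge at the top edge, so the moment about the hinge is M = F × 0.750261 = 246.714 × 0.750261 = 185.1 kN·m.
A normal force at the bottom, 1.7 m from the hinge, must supply this moment: P = 185.1/1.7 = 108.882 kN.

P ≈ 108.9 kN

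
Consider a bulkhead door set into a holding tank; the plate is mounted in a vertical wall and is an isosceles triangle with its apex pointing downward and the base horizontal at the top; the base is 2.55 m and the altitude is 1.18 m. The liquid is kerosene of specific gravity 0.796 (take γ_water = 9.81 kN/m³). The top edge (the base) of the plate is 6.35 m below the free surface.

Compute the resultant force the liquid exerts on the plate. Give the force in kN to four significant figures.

γ = 0.796 × 9.81 = 7.80876 kN/m³.
With the apex down, the centroid sits h/3 = 1.18/3 = 0.393333 m below the base (the top edge), so the centroid depth is h_c = 6.35 + 0.393333 = 6.74333 m.
A = ½ × 2.55 × 1.18 = 1.5045 m².
Resultant F = γ·h_c·A = 7.80876 × 6.74333 × 1.5045 = 79.2225 kN.

F ≈ 79.22 kN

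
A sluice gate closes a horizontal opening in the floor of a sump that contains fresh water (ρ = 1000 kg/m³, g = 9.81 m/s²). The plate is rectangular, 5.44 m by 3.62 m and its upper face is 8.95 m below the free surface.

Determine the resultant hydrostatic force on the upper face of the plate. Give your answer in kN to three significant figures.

F ≈ 1730 kN

γ = ρg = 1000 × 9.81 = 9810 N/m³ = 9.81 kN/m³.
The plate is horizontal, so pressure is uniform at p = γ·h = 9.81 × 8.95 = 87.7995 kN/m².
A = 5.44 × 3.62 = 19.6928 m².
F = p·A = 87.7995 × 19.6928 = 1729.02 kN.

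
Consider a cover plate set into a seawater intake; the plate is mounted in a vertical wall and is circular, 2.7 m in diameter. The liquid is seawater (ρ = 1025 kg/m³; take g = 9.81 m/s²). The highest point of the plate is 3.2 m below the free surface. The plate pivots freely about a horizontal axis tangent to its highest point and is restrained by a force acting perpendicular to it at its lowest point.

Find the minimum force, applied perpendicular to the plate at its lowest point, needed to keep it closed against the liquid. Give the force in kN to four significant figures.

γ = ρg = 1025 × 9.81 / 1000 = 10.05525 kN/m³.
The centroid is at the centre, 1.35 m below the top of the plate, so the centroid depth is h_c = 3.2 + 1.35 = 4.55 m.
A = π(1.35)² = 5.72555 m².
Resultant F = γ·h_c·A = 10.05525 × 4.55 × 5.72555 = 261.952 kN.
I_c = πr⁴/4 = π × 1.35⁴/4 = 2.6087 m⁴.
Centre of pressure: y_p = y_c + I_c/(y_c·A) = 4.55 + 2.6087/(4.55 × 5.72555) = 4.55 + 0.100137 = 4.65014 m along the plane.
The resultant acts 1.35 + 0.100137 = 1.45014 m (along the plate) below the hinge at the top edge, so the moment about the hinge is M = F × 1.45014 = 261.952 × 1.45014 = 379.867 kN·m.
A normal force at the bottom, 2.7 m from the hinge, must supply this moment: P = 379.867/2.7 = 140.691 kN.

P ≈ 140.7 kN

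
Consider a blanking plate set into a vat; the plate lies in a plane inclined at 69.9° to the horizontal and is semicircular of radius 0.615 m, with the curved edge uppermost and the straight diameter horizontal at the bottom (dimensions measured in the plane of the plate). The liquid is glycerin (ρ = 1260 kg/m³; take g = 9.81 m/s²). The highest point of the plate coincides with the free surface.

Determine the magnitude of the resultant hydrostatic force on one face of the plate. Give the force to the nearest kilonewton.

γ = ρg = 1260 × 9.81 / 1000 = 12.3606 kN/m³.
Let θ = 69.9° be the plate's angle to the horizontal; measure y along the incline from where the plane meets the free surface. Vertical depth h = y·sinθ with sinθ = 0.939094.
The centroid lies 4r/(3π) = 0.261014 m above the diameter, so r − 4r/(3π) = 0.615 − 0.261014 = 0.353986 m below the topmost point, so y_c = 0.353986 m and h_c = 0.353986 × 0.939094 = 0.332426 m.
A = πr²/2 = π × 0.615²/2 = 0.594114 m².
Resultant F = γ·h_c·A = 12.3606 × 0.332426 × 0.594114 = 2.44121 kN.

F ≈ 2 kN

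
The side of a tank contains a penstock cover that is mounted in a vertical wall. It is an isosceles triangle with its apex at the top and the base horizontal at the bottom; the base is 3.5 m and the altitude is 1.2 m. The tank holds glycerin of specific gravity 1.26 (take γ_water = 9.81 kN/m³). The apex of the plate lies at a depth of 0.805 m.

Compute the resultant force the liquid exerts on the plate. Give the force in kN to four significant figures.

F ≈ 41.66 kN

γ = 1.26 × 9.81 = 12.3606 kN/m³.
With the apex up, the centroid sits 2h/3 = 2 × 1.2/3 = 0.8 m below the apex, so the centroid depth is h_c = 0.805 + 0.8 = 1.605 m.
A = ½ × 3.5 × 1.2 = 2.1 m².
Resultant F = γ·h_c·A = 12.3606 × 1.605 × 2.1 = 41.6614 kN.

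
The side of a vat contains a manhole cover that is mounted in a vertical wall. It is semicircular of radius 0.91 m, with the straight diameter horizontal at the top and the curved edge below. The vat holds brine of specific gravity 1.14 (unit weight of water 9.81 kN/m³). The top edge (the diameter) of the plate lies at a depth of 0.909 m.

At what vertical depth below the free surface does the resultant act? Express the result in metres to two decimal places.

h_p = 1.34 m

γ = 1.14 × 9.81 = 11.1834 kN/m³.
The centroid of a semicircle lies 4r/(3π) = 0.386216 m from the diameter, here below the top edge, so the centroid depth is h_c = 0.909 + 0.386216 = 1.29522 m.
A = πr²/2 = π × 0.91²/2 = 1.30078 m².
Resultant F = γ·h_c·A = 11.1834 × 1.29522 × 1.30078 = 18.8418 kN.
I_c = (π/8 − 8/(9π))·r⁴ = 0.109757 × 0.91⁴ = 0.0752658 m⁴.
Centre of pressure: y_p = y_c + I_c/(y_c·A) = 1.29522 + 0.0752658/(1.29522 × 1.30078) = 1.29522 + 0.0446735 = 1.33989 m along the plane.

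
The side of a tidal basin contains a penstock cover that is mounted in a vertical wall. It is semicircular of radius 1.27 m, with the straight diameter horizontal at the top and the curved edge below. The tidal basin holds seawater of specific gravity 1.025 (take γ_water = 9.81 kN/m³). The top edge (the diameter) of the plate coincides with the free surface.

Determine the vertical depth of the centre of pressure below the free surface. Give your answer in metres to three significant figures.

γ = 1.025 × 9.81 = 10.05525 kN/m³.
The centroid of a semicircle lies 4r/(3π) = 0.539005 m from the diameter, here below the top edge, so the centroid depth is h_c = 0.539005 m.
A = πr²/2 = π × 1.27²/2 = 2.53354 m².
Resultant F = γ·h_c·A = 10.05525 × 0.539005 × 2.53354 = 13.7314 kN.
I_c = (π/8 − 8/(9π))·r⁴ = 0.109757 × 1.27⁴ = 0.285527 m⁴.
Centre of pressure: y_p = y_c + I_c/(y_c·A) = 0.539005 + 0.285527/(0.539005 × 2.53354) = 0.539005 + 0.209087 = 0.748092 m along the plane.

h_p = 0.748 m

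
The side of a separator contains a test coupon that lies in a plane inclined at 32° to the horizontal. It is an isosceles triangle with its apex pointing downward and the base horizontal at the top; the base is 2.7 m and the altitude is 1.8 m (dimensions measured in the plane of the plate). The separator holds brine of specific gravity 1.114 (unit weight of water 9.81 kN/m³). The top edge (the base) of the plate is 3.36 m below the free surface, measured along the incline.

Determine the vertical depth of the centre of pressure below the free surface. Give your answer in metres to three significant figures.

γ = 1.114 × 9.81 = 10.92834 kN/m³.
Let θ = 32° be the plate's angle to the horizontal; measure y along the incline from where the plane meets the free surface. Vertical depth h = y·sinθ with sinθ = 0.529919.
With the apex down, the centroid sits h/3 = 1.8/3 = 0.6 m below the base (the top edge), so y_c = 3.36 + 0.6 = 3.96 m and h_c = 3.96 × 0.529919 = 2.09848 m.
A = ½ × 2.7 × 1.8 = 2.43 m².
Resultant F = γ·h_c·A = 10.92834 × 2.09848 × 2.43 = 55.727 kN.
I_c = b·h³/36 = 2.7 × 1.8³/36 = 0.4374 m⁴.
Centre of pressure: y_p = y_c + I_c/(y_c·A) = 3.96 + 0.4374/(3.96 × 2.43) = 3.96 + 0.0454545 = 4.00545 m along the plane.
Vertically, h_p = y_p·sinθ = 4.00545 × 0.529919 = 2.12256 m.

h_p = 2.12 m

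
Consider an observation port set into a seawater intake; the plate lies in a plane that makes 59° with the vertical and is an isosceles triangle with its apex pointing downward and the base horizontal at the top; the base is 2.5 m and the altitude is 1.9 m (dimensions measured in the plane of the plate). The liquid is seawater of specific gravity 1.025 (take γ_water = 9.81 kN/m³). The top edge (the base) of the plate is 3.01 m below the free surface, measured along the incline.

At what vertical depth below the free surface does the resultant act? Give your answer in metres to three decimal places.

h_p = 1.905 m

γ = 1.025 × 9.81 = 10.05525 kN/m³.
The plate makes 59° with the vertical, i.e. θ = 90° − 59° = 31° to the horizontal. Measuring y along the incline from the free-surface line, vertical depth h = y·sinθ with sinθ = 0.515038.
With the apex down, the centroid sits h/3 = 1.9/3 = 0.633333 m below the base (the top edge), so y_c = 3.01 + 0.633333 = 3.64333 m and h_c = 3.64333 × 0.515038 = 1.87645 m.
A = ½ × 2.5 × 1.9 = 2.375 m².
Resultant F = γ·h_c·A = 10.05525 × 1.87645 × 2.375 = 44.8119 kN.
I_c = b·h³/36 = 2.5 × 1.9³/36 = 0.476319 m⁴.
Centre of pressure: y_p = y_c + I_c/(y_c·A) = 3.64333 + 0.476319/(3.64333 × 2.375) = 3.64333 + 0.0550473 = 3.69838 m along the plane.
Vertically, h_p = y_p·sinθ = 3.69838 × 0.515038 = 1.90481 m.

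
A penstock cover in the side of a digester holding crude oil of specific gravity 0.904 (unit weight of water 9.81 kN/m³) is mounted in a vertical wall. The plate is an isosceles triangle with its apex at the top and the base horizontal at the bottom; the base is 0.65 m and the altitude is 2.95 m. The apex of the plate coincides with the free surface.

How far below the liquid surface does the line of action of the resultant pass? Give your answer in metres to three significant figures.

h_p = 2.21 m

γ = 0.904 × 9.81 = 8.86824 kN/m³.
With the apex up, the centroid sits 2h/3 = 2 × 2.95/3 = 1.96667 m below the apex, so the centroid depth is h_c = 1.96667 m.
A = ½ × 0.65 × 2.95 = 0.95875 m².
Resultant F = γ·h_c·A = 8.86824 × 1.96667 × 0.95875 = 16.7215 kN.
I_c = b·h³/36 = 0.65 × 2.95³/36 = 0.463529 m⁴.
Centre of pressure: y_p = y_c + I_c/(y_c·A) = 1.96667 + 0.463529/(1.96667 × 0.95875) = 1.96667 + 0.245833 = 2.2125 m along the plane.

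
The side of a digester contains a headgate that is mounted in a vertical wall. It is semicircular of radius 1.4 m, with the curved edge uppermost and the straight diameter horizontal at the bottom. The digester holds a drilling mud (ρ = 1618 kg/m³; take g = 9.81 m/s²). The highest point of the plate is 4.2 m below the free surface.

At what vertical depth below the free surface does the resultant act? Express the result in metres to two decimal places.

h_p = 5.03 m

γ = ρg = 1618 × 9.81 / 1000 = 15.87258 kN/m³.
The centroid lies 4r/(3π) = 0.594178 m above the diameter, so r − 4r/(3π) = 1.4 − 0.594178 = 0.805822 m below the topmost point, so the centroid depth is h_c = 4.2 + 0.805822 = 5.00582 m.
A = πr²/2 = π × 1.4²/2 = 3.07876 m².
Resultant F = γ·h_c·A = 15.87258 × 5.00582 × 3.07876 = 244.624 kN.
I_c = (π/8 − 8/(9π))·r⁴ = 0.109757 × 1.4⁴ = 0.421642 m⁴.
Centre of pressure: y_p = y_c + I_c/(y_c·A) = 5.00582 + 0.421642/(5.00582 × 3.07876) = 5.00582 + 0.0273585 = 5.03318 m along the plane.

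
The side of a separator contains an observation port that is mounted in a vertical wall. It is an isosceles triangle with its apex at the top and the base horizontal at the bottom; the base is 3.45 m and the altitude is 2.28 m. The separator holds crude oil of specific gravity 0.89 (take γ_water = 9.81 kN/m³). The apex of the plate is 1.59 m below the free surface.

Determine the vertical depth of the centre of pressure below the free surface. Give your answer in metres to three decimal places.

h_p = 3.203 m

γ = 0.89 × 9.81 = 8.7309 kN/m³.
With the apex up, the centroid sits 2h/3 = 2 × 2.28/3 = 1.52 m below the apex, so the centroid depth is h_c = 1.59 + 1.52 = 3.11 m.
A = ½ × 3.45 × 2.28 = 3.933 m².
Resultant F = γ·h_c·A = 8.7309 × 3.11 × 3.933 = 106.793 kN.
I_c = b·h³/36 = 3.45 × 2.28³/36 = 1.13585 m⁴.
Centre of pressure: y_p = y_c + I_c/(y_c·A) = 3.11 + 1.13585/(3.11 × 3.933) = 3.11 + 0.0928617 = 3.20286 m along the plane.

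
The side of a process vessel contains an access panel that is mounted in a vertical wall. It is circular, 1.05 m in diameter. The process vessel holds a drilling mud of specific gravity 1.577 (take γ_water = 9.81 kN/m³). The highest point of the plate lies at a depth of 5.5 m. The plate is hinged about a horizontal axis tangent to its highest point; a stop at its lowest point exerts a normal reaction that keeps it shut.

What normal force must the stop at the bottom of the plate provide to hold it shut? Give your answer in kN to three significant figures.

P ≈ 41.2 kN

γ = 1.577 × 9.81 = 15.47037 kN/m³.
The centroid is at the centre, 0.525 m below the top of the plate, so the centroid depth is h_c = 5.5 + 0.525 = 6.025 m.
A = π(0.525)² = 0.865901 m².
Resultant F = γ·h_c·A = 15.47037 × 6.025 × 0.865901 = 80.7097 kN.
I_c = πr⁴/4 = π × 0.525⁴/4 = 0.059666 m⁴.
Centre of pressure: y_p = y_c + I_c/(y_c·A) = 6.025 + 0.059666/(6.025 × 0.865901) = 6.025 + 0.0114367 = 6.03644 m along the plane.
The resultant acts 0.525 + 0.0114367 = 0.536437 m (along the plate) below the hinge at the top edge, so the moment about the hinge is M = F × 0.536437 = 80.7097 × 0.536437 = 43.2957 kN·m.
A normal force at the bottom, 1.05 m from the hinge, must supply this moment: P = 43.2957/1.05 = 41.234 kN.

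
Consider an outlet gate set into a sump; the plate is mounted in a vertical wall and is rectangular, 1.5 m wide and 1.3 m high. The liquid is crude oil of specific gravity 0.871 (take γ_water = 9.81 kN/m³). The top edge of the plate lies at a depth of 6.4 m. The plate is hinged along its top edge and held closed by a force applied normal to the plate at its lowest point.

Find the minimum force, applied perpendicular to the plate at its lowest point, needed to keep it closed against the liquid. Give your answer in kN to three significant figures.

P ≈ 60.5 kN

γ = 0.871 × 9.81 = 8.54451 kN/m³.
The centroid lies 1.3/2 = 0.65 m below the top edge, so the centroid depth is h_c = 6.4 + 0.65 = 7.05 m.
A = 1.5 × 1.3 = 1.95 m².
Resultant F = γ·h_c·A = 8.54451 × 7.05 × 1.95 = 117.466 kN.
I_c = b·h³/12 = 1.5 × 1.3³/12 = 0.274625 m⁴.
Centre of pressure: y_p = y_c + I_c/(y_c·A) = 7.05 + 0.274625/(7.05 × 1.95) = 7.05 + 0.0199764 = 7.06998 m along the plane.
The resultant acts 0.65 + 0.0199764 = 0.669976 m (along the plate) below the hinge at the top edge, so the moment about the hinge is M = F × 0.669976 = 117.466 × 0.669976 = 78.6994 kN·m.
A normal force at the bottom, 1.3 m from the hinge, must supply this moment: P = 78.6994/1.3 = 60.538 kN.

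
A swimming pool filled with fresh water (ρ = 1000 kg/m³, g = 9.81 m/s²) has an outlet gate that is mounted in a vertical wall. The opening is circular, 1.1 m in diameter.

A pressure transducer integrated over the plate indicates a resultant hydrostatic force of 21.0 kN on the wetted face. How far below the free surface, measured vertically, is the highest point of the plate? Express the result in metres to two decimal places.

d_top ≈ 1.70 m

γ = ρg = 1000 × 9.81 = 9810 N/m³ = 9.81 kN/m³.
A = π(0.55)² = 0.950332 m².
From F = γ·h_c·A, the centroid depth is h_c = 21.0/(9.81 × 0.950332) = 2.25255 m.
The centroid is at the centre, 0.55 m below the top of the plate, so the highest point sits at h_top = 2.25255 − 0.55 = 1.70255 m below the surface.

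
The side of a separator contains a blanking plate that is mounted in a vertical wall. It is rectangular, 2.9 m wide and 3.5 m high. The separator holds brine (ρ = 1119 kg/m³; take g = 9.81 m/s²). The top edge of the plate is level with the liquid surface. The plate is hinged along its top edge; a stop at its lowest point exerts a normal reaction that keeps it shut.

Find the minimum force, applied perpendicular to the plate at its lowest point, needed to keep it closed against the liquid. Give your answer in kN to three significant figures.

γ = ρg = 1119 × 9.81 / 1000 = 10.97739 kN/m³.
The centroid lies 3.5/2 = 1.75 m below the top edge, so the centroid depth is h_c = 1.75 m.
A = 2.9 × 3.5 = 10.15 m².
Resultant F = γ·h_c·A = 10.97739 × 1.75 × 10.15 = 194.986 kN.
I_c = b·h³/12 = 2.9 × 3.5³/12 = 10.3615 m⁴.
Centre of pressure: y_p = y_c + I_c/(y_c·A) = 1.75 + 10.3615/(1.75 × 10.15) = 1.75 + 0.583336 = 2.33334 m along the plane.
The resultant acts 1.75 + 0.583336 = 2.33334 m (along the plate) below the hinge at the top edge, so the moment about the hinge is M = F × 2.33334 = 194.986 × 2.33334 = 454.969 kN·m.
A normal force at the bottom, 3.5 m from the hinge, must supply this moment: P = 454.969/3.5 = 129.991 kN.

P ≈ 130 kN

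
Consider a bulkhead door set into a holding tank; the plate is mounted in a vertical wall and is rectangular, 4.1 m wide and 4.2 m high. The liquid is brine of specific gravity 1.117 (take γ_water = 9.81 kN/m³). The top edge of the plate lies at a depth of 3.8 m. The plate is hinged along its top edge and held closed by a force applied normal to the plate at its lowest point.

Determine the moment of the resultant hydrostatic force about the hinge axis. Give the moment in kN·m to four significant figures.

γ = 1.117 × 9.81 = 10.95777 kN/m³.
The centroid lies 4.2/2 = 2.1 m below the top edge, so the centroid depth is h_c = 3.8 + 2.1 = 5.9 m.
A = 4.1 × 4.2 = 17.22 m².
Resultant F = γ·h_c·A = 10.95777 × 5.9 × 17.22 = 1113.29 kN.
I_c = b·h³/12 = 4.1 × 4.2³/12 = 25.3134 m⁴.
Centre of pressure: y_p = y_c + I_c/(y_c·A) = 5.9 + 25.3134/(5.9 × 17.22) = 5.9 + 0.249153 = 6.14915 m along the plane.
The resultant acts 2.1 + 0.249153 = 2.34915 m (along the plate) below the hinge at the top edge, so the moment about the hinge is M = F × 2.34915 = 1113.29 × 2.34915 = 2615.29 kN·m.

M ≈ 2615 kN·m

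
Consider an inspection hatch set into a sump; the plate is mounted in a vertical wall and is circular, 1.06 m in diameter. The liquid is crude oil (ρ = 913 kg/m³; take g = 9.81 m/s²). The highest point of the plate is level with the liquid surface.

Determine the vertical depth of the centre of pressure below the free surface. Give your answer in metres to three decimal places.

h_p = 0.663 m

γ = ρg = 913 × 9.81 / 1000 = 8.95653 kN/m³.
The centroid is at the centre, 0.53 m below the top of the plate, so the centroid depth is h_c = 0.53 m.
A = π(0.53)² = 0.882473 m².
Resultant F = γ·h_c·A = 8.95653 × 0.53 × 0.882473 = 4.18906 kN.
I_c = πr⁴/4 = π × 0.53⁴/4 = 0.0619717 m⁴.
Centre of pressure: y_p = y_c + I_c/(y_c·A) = 0.53 + 0.0619717/(0.53 × 0.882473) = 0.53 + 0.1325 = 0.6625 m along the plane.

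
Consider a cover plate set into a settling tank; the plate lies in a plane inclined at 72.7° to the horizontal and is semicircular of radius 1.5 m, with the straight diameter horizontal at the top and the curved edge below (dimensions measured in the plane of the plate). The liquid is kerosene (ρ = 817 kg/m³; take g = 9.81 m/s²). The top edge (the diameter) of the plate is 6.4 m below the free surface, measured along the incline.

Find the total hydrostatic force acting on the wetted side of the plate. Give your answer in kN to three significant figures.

γ = ρg = 817 × 9.81 / 1000 = 8.01477 kN/m³.
Let θ = 72.7° be the plate's angle to the horizontal; measure y along the incline from where the plane meets the free surface. Vertical depth h = y·sinθ with sinθ = 0.954761.
The centroid of a semicircle lies 4r/(3π) = 0.63662 m from the diameter, here below the top edge, so y_c = 6.4 + 0.63662 = 7.03662 m and h_c = 7.03662 × 0.954761 = 6.71829 m.
A = πr²/2 = π × 1.5²/2 = 3.53429 m².
Resultant F = γ·h_c·A = 8.01477 × 6.71829 × 3.53429 = 190.306 kN.

F ≈ 190 kN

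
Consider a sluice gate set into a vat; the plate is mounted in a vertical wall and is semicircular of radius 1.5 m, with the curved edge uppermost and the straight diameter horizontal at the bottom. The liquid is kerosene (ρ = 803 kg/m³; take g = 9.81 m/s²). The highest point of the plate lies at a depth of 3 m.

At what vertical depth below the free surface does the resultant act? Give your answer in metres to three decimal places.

γ = ρg = 803 × 9.81 / 1000 = 7.87743 kN/m³.
The centroid lies 4r/(3π) = 0.63662 m above the diameter, so r − 4r/(3π) = 1.5 − 0.63662 = 0.86338 m below the topmost point, so the centroid depth is h_c = 3 + 0.86338 = 3.86338 m.
A = πr²/2 = π × 1.5²/2 = 3.53429 m².
Resultant F = γ·h_c·A = 7.87743 × 3.86338 × 3.53429 = 107.561 kN.
I_c = (π/8 − 8/(9π))·r⁴ = 0.109757 × 1.5⁴ = 0.555645 m⁴.
Centre of pressure: y_p = y_c + I_c/(y_c·A) = 3.86338 + 0.555645/(3.86338 × 3.53429) = 3.86338 + 0.0406938 = 3.90407 m along the plane.

h_p = 3.904 m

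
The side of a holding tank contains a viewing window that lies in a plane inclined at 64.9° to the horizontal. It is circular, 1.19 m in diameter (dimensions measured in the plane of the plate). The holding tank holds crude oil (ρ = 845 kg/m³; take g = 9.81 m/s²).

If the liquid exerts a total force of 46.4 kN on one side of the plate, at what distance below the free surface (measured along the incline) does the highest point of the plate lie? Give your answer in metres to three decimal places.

y_top ≈ 4.963 m

γ = ρg = 845 × 9.81 / 1000 = 8.28945 kN/m³.
A = π(0.595)² = 1.1122 m².
From F = γ·h_c·A, the centroid depth is h_c = 46.4/(8.28945 × 1.1122) = 5.0328 m.
Let θ = 64.9° be the plate's angle to the horizontal; measure y along the incline from where the plane meets the free surface. Vertical depth h = y·sinθ with sinθ = 0.905569.
Along the incline, y_c = h_c/sinθ = 5.0328/0.905569 = 5.55761 m.
The centroid is at the centre, 0.595 m below the top of the plate, so the highest point sits at y_top = 5.55761 − 0.595 = 4.96261 m along the incline.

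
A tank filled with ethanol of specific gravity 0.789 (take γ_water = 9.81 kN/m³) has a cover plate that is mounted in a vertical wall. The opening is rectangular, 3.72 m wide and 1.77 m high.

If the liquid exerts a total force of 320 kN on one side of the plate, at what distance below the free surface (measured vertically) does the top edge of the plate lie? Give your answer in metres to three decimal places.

d_top ≈ 5.394 m

γ = 0.789 × 9.81 = 7.74009 kN/m³.
A = 3.72 × 1.77 = 6.5844 m².
From F = γ·h_c·A, the centroid depth is h_c = 320/(7.74009 × 6.5844) = 6.27896 m.
The centroid lies 1.77/2 = 0.885 m below the top edge, so the top edge sits at h_top = 6.27896 − 0.885 = 5.39396 m below the surface.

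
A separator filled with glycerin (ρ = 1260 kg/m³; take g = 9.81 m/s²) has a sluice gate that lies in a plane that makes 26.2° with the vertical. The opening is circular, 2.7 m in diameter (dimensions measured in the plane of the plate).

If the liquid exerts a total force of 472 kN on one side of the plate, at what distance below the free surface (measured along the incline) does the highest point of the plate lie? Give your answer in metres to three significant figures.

γ = ρg = 1260 × 9.81 / 1000 = 12.3606 kN/m³.
A = π(1.35)² = 5.72555 m².
From F = γ·h_c·A, the centroid depth is h_c = 472/(12.3606 × 5.72555) = 6.66938 m.
The plate makes 26.2° with the vertical, i.e. θ = 90° − 26.2° = 63.8° to the horizontal. Measuring y along the incline from the free-surface line, vertical depth h = y·sinθ with sinθ = 0.897258.
Along the incline, y_c = h_c/sinθ = 6.66938/0.897258 = 7.43307 m.
The centroid is at the centre, 1.35 m below the top of the plate, so the highest point sits at y_top = 7.43307 − 1.35 = 6.08307 m along the incline.

y_top ≈ 6.08 m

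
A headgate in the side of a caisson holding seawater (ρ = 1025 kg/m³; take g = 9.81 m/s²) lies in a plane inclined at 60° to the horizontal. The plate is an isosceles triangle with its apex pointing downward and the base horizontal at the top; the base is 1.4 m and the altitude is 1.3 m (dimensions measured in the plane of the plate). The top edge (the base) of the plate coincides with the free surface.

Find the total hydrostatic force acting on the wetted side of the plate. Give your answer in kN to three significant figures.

F ≈ 3.43 kN

γ = ρg = 1025 × 9.81 / 1000 = 10.05525 kN/m³.
Let θ = 60° be the plate's angle to the horizontal; measure y along the incline from where the plane meets the free surface. Vertical depth h = y·sinθ with sinθ = 0.866025.
With the apex down, the centroid sits h/3 = 1.3/3 = 0.433333 m below the base (the top edge), so y_c = 0.433333 m and h_c = 0.433333 × 0.866025 = 0.375277 m.
A = ½ × 1.4 × 1.3 = 0.91 m².
Resultant F = γ·h_c·A = 10.05525 × 0.375277 × 0.91 = 3.43389 kN.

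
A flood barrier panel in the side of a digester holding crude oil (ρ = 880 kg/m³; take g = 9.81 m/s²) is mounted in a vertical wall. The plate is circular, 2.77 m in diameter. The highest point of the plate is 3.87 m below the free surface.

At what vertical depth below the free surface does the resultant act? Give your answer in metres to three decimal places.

γ = ρg = 880 × 9.81 / 1000 = 8.6328 kN/m³.
The centroid is at the centre, 1.385 m below the top of the plate, so the centroid depth is h_c = 3.87 + 1.385 = 5.255 m.
A = π(1.385)² = 6.02628 m².
Resultant F = γ·h_c·A = 8.6328 × 5.255 × 6.02628 = 273.384 kN.
I_c = πr⁴/4 = π × 1.385⁴/4 = 2.88994 m⁴.
Centre of pressure: y_p = y_c + I_c/(y_c·A) = 5.255 + 2.88994/(5.255 × 6.02628) = 5.255 + 0.0912571 = 5.34626 m along the plane.

h_p = 5.346 m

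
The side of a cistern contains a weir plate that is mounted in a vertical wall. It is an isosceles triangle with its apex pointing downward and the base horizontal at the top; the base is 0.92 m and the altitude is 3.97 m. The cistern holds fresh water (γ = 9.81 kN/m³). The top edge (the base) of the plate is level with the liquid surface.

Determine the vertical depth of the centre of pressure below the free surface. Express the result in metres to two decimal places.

γ = 9.81 kN/m³.
With the apex down, the centroid sits h/3 = 3.97/3 = 1.32333 m below the base (the top edge), so the centroid depth is h_c = 1.32333 m.
A = ½ × 0.92 × 3.97 = 1.8262 m².
Resultant F = γ·h_c·A = 9.81 × 1.32333 × 1.8262 = 23.7075 kN.
I_c = b·h³/36 = 0.92 × 3.97³/36 = 1.59903 m⁴.
Centre of pressure: y_p = y_c + I_c/(y_c·A) = 1.32333 + 1.59903/(1.32333 × 1.8262) = 1.32333 + 0.661668 = 1.985 m along the plane.

h_p = 1.99 m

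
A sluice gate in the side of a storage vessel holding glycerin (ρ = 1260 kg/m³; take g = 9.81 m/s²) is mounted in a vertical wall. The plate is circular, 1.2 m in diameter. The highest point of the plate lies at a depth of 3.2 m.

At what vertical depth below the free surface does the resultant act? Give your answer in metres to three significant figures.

γ = ρg = 1260 × 9.81 / 1000 = 12.3606 kN/m³.
The centroid is at the centre, 0.6 m below the top of the plate, so the centroid depth is h_c = 3.2 + 0.6 = 3.8 m.
A = π(0.6)² = 1.13097 m².
Resultant F = γ·h_c·A = 12.3606 × 3.8 × 1.13097 = 53.122 kN.
I_c = πr⁴/4 = π × 0.6⁴/4 = 0.101788 m⁴.
Centre of pressure: y_p = y_c + I_c/(y_c·A) = 3.8 + 0.101788/(3.8 × 1.13097) = 3.8 + 0.0236844 = 3.82368 m along the plane.

h_p = 3.82 m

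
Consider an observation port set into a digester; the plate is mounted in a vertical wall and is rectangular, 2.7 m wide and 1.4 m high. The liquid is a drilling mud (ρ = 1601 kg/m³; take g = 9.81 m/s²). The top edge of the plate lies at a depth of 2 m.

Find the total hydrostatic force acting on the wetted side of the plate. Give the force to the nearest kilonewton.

γ = ρg = 1601 × 9.81 / 1000 = 15.70581 kN/m³.
The centroid lies 1.4/2 = 0.7 m below the top edge, so the centroid depth is h_c = 2 + 0.7 = 2.7 m.
A = 2.7 × 1.4 = 3.78 m².
Resultant F = γ·h_c·A = 15.70581 × 2.7 × 3.78 = 160.293 kN.

F ≈ 160 kN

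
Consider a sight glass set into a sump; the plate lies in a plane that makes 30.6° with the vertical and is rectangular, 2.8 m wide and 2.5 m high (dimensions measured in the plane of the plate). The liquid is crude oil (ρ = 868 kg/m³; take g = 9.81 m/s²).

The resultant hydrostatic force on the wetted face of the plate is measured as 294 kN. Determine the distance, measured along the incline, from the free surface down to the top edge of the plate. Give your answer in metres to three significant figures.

γ = ρg = 868 × 9.81 / 1000 = 8.51508 kN/m³.
A = 2.8 × 2.5 = 7 m².
From F = γ·h_c·A, the centroid depth is h_c = 294/(8.51508 × 7) = 4.93243 m.
The plate makes 30.6° with the vertical, i.e. θ = 90° − 30.6° = 59.4° to the horizontal. Measuring y along the incline from the free-surface line, vertical depth h = y·sinθ with sinθ = 0.860742.
Along the incline, y_c = h_c/sinθ = 4.93243/0.860742 = 5.73044 m.
The centroid lies 2.5/2 = 1.25 m below the top edge, so the top edge sits at y_top = 5.73044 − 1.25 = 4.48044 m along the incline.

y_top ≈ 4.48 m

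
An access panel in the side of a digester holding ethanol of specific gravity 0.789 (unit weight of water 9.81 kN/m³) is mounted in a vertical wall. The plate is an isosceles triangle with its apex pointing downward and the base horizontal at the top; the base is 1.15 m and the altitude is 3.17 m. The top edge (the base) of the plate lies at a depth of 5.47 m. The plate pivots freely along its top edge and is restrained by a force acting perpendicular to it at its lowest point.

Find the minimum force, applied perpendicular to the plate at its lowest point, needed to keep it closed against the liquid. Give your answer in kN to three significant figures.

γ = 0.789 × 9.81 = 7.74009 kN/m³.
With the apex down, the centroid sits h/3 = 3.17/3 = 1.05667 m below the base (the top edge), so the centroid depth is h_c = 5.47 + 1.05667 = 6.52667 m.
A = ½ × 1.15 × 3.17 = 1.82275 m².
Resultant F = γ·h_c·A = 7.74009 × 6.52667 × 1.82275 = 92.0799 kN.
I_c = b·h³/36 = 1.15 × 3.17³/36 = 1.01759 m⁴.
Centre of pressure: y_p = y_c + I_c/(y_c·A) = 6.52667 + 1.01759/(6.52667 × 1.82275) = 6.52667 + 0.085537 = 6.61221 m along the plane.
The resultant acts 1.05667 + 0.085537 = 1.14221 m (along the plate) below the hinge at the top edge, so the moment about the hinge is M = F × 1.14221 = 92.0799 × 1.14221 = 105.175 kN·m.
A normal force at the bottom, 3.17 m from the hinge, must supply this moment: P = 105.175/3.17 = 33.1782 kN.

P ≈ 33.2 kN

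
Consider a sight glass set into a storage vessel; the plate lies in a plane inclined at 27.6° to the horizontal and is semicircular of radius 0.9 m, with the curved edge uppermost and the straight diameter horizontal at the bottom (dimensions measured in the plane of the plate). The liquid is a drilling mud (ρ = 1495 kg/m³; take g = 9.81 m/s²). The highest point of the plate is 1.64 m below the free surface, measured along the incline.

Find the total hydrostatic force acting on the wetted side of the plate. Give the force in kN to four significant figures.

γ = ρg = 1495 × 9.81 / 1000 = 14.66595 kN/m³.
Let θ = 27.6° be the plate's angle to the horizontal; measure y along the incline from where the plane meets the free surface. Vertical depth h = y·sinθ with sinθ = 0.463296.
The centroid lies 4r/(3π) = 0.381972 m above the diameter, so r − 4r/(3π) = 0.9 − 0.381972 = 0.518028 m below the topmost point, so y_c = 1.64 + 0.518028 = 2.15803 m and h_c = 2.15803 × 0.463296 = 0.999807 m.
A = πr²/2 = π × 0.9²/2 = 1.27235 m².
Resultant F = γ·h_c·A = 14.66595 × 0.999807 × 1.27235 = 18.6566 kN.

F ≈ 18.66 kN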